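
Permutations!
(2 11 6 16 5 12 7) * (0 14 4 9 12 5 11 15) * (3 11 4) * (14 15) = [15, 1, 14, 11, 9, 5, 16, 2, 8, 12, 10, 6, 7, 13, 3, 0, 4] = (0 15)(2 14 3 11 6 16 4 9 12 7)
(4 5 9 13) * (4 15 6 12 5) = (5 9 13 15 6 12) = [0, 1, 2, 3, 4, 9, 12, 7, 8, 13, 10, 11, 5, 15, 14, 6]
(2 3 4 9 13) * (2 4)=[0, 1, 3, 2, 9, 5, 6, 7, 8, 13, 10, 11, 12, 4]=(2 3)(4 9 13)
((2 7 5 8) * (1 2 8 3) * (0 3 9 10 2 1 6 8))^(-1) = (0 8 6 3)(2 10 9 5 7)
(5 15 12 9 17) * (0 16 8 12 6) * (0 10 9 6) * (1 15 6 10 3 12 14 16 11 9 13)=(0 11 9 17 5 6 3 12 10 13 1 15)(8 14 16)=[11, 15, 2, 12, 4, 6, 3, 7, 14, 17, 13, 9, 10, 1, 16, 0, 8, 5]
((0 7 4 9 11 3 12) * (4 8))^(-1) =(0 12 3 11 9 4 8 7)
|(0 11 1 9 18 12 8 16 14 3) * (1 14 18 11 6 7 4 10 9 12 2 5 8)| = 90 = |(0 6 7 4 10 9 11 14 3)(1 12)(2 5 8 16 18)|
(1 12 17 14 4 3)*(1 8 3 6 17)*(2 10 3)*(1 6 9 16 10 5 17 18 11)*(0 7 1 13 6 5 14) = (0 7 1 12 5 17)(2 14 4 9 16 10 3 8)(6 18 11 13) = [7, 12, 14, 8, 9, 17, 18, 1, 2, 16, 3, 13, 5, 6, 4, 15, 10, 0, 11]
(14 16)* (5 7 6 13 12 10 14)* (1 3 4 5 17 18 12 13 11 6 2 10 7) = [0, 3, 10, 4, 5, 1, 11, 2, 8, 9, 14, 6, 7, 13, 16, 15, 17, 18, 12] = (1 3 4 5)(2 10 14 16 17 18 12 7)(6 11)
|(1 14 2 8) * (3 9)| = 4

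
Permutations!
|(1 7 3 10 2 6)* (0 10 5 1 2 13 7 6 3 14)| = 5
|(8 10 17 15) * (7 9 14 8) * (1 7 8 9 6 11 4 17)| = |(1 7 6 11 4 17 15 8 10)(9 14)| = 18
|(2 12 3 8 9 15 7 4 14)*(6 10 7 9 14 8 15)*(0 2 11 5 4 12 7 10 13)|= |(0 2 7 12 3 15 9 6 13)(4 8 14 11 5)|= 45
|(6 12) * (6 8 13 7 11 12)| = 5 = |(7 11 12 8 13)|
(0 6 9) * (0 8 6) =(6 9 8) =[0, 1, 2, 3, 4, 5, 9, 7, 6, 8]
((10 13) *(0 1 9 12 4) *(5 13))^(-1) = (0 4 12 9 1)(5 10 13)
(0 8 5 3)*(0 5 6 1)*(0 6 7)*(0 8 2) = (0 2)(1 6)(3 5)(7 8) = [2, 6, 0, 5, 4, 3, 1, 8, 7]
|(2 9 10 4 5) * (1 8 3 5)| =8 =|(1 8 3 5 2 9 10 4)|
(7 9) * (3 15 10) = (3 15 10)(7 9) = [0, 1, 2, 15, 4, 5, 6, 9, 8, 7, 3, 11, 12, 13, 14, 10]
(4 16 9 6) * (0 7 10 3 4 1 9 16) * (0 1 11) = (16)(0 7 10 3 4 1 9 6 11) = [7, 9, 2, 4, 1, 5, 11, 10, 8, 6, 3, 0, 12, 13, 14, 15, 16]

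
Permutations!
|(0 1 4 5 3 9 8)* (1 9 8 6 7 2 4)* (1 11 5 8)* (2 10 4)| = 28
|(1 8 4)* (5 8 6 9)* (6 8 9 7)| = 6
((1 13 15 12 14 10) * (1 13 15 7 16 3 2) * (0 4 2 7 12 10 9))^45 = (16)(0 10)(1 14)(2 12)(4 13)(9 15)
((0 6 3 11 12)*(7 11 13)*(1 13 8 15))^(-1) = (0 12 11 7 13 1 15 8 3 6)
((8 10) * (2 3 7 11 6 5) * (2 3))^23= (3 6 7 5 11)(8 10)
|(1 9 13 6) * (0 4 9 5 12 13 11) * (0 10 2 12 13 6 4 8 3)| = |(0 8 3)(1 5 13 4 9 11 10 2 12 6)| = 30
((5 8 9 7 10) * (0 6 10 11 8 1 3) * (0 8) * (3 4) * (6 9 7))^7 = (0 3 10 11 4 6 7 1 9 8 5)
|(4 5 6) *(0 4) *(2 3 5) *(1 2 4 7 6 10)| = 15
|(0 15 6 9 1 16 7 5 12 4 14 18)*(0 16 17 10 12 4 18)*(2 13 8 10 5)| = 72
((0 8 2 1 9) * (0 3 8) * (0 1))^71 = ((0 1 9 3 8 2))^71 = (0 2 8 3 9 1)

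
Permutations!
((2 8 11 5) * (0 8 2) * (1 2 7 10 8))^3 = (0 7 11 1 10 5 2 8)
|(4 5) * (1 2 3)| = |(1 2 3)(4 5)| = 6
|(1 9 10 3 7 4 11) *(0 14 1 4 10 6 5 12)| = |(0 14 1 9 6 5 12)(3 7 10)(4 11)| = 42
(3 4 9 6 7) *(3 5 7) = (3 4 9 6)(5 7) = [0, 1, 2, 4, 9, 7, 3, 5, 8, 6]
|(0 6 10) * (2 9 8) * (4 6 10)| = |(0 10)(2 9 8)(4 6)| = 6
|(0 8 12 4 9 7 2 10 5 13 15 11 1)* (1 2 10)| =13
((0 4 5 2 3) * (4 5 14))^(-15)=((0 5 2 3)(4 14))^(-15)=(0 5 2 3)(4 14)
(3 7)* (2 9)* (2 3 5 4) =(2 9 3 7 5 4) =[0, 1, 9, 7, 2, 4, 6, 5, 8, 3]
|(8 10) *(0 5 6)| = 6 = |(0 5 6)(8 10)|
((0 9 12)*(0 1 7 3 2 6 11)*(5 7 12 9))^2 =(12)(0 7 2 11 5 3 6)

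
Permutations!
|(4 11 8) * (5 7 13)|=3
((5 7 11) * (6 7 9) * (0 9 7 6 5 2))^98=(0 5 11)(2 9 7)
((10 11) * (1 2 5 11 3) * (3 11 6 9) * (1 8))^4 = (11)(1 9 2 3 5 8 6)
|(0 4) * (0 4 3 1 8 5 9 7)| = 7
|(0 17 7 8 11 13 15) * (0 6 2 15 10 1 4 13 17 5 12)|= |(0 5 12)(1 4 13 10)(2 15 6)(7 8 11 17)|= 12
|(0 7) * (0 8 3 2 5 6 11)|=|(0 7 8 3 2 5 6 11)|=8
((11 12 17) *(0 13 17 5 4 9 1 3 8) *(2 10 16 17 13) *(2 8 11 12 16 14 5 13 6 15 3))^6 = (1 9 4 5 14 10 2)(3 6 12 16)(11 15 13 17)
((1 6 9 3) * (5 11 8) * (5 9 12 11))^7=(12)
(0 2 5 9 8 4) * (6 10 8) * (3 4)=(0 2 5 9 6 10 8 3 4)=[2, 1, 5, 4, 0, 9, 10, 7, 3, 6, 8]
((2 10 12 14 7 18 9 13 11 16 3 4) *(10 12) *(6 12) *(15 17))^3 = ((2 6 12 14 7 18 9 13 11 16 3 4)(15 17))^3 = (2 14 9 16)(3 6 7 13)(4 12 18 11)(15 17)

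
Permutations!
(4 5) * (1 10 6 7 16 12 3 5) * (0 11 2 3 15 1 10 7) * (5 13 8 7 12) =[11, 12, 3, 13, 10, 4, 0, 16, 7, 9, 6, 2, 15, 8, 14, 1, 5] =(0 11 2 3 13 8 7 16 5 4 10 6)(1 12 15)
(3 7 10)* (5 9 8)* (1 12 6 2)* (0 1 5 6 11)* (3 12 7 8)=[1, 7, 5, 8, 4, 9, 2, 10, 6, 3, 12, 0, 11]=(0 1 7 10 12 11)(2 5 9 3 8 6)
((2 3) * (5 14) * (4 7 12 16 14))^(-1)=((2 3)(4 7 12 16 14 5))^(-1)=(2 3)(4 5 14 16 12 7)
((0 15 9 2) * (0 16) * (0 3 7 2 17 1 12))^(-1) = ((0 15 9 17 1 12)(2 16 3 7))^(-1) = (0 12 1 17 9 15)(2 7 3 16)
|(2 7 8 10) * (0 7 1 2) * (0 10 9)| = 4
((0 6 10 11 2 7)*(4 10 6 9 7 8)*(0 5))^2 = ((0 9 7 5)(2 8 4 10 11))^2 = (0 7)(2 4 11 8 10)(5 9)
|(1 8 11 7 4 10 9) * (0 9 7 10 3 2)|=|(0 9 1 8 11 10 7 4 3 2)|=10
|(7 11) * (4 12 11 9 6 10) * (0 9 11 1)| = 14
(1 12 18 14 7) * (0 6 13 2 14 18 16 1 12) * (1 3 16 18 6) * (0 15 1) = (1 15)(2 14 7 12 18 6 13)(3 16) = [0, 15, 14, 16, 4, 5, 13, 12, 8, 9, 10, 11, 18, 2, 7, 1, 3, 17, 6]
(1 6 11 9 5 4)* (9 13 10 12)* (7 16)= [0, 6, 2, 3, 1, 4, 11, 16, 8, 5, 12, 13, 9, 10, 14, 15, 7]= (1 6 11 13 10 12 9 5 4)(7 16)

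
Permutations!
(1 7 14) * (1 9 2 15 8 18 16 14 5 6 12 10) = (1 7 5 6 12 10)(2 15 8 18 16 14 9) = [0, 7, 15, 3, 4, 6, 12, 5, 18, 2, 1, 11, 10, 13, 9, 8, 14, 17, 16]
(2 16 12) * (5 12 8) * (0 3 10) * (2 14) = (0 3 10)(2 16 8 5 12 14) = [3, 1, 16, 10, 4, 12, 6, 7, 5, 9, 0, 11, 14, 13, 2, 15, 8]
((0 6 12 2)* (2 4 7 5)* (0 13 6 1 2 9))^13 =(0 13 4 9 2 12 5 1 6 7)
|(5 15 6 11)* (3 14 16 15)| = |(3 14 16 15 6 11 5)| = 7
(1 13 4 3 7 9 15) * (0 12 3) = (0 12 3 7 9 15 1 13 4) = [12, 13, 2, 7, 0, 5, 6, 9, 8, 15, 10, 11, 3, 4, 14, 1]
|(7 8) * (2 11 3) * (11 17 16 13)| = 6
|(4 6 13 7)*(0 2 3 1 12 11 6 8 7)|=24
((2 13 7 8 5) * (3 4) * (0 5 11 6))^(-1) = (0 6 11 8 7 13 2 5)(3 4)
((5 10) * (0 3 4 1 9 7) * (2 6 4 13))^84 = ((0 3 13 2 6 4 1 9 7)(5 10))^84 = (0 2 1)(3 6 9)(4 7 13)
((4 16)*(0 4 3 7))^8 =(0 3 4 7 16)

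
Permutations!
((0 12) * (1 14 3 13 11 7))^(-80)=(1 11 3)(7 13 14)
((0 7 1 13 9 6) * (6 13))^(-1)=(0 6 1 7)(9 13)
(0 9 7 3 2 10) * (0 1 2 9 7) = (0 7 3 9)(1 2 10) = [7, 2, 10, 9, 4, 5, 6, 3, 8, 0, 1]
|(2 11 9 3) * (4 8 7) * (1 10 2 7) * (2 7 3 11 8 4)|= |(1 10 7 2 8)(9 11)|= 10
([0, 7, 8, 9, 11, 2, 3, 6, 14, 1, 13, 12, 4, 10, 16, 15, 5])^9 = (1 9 3 6 7)(2 5 16 14 8)(10 13)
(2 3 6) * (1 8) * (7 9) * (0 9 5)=(0 9 7 5)(1 8)(2 3 6)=[9, 8, 3, 6, 4, 0, 2, 5, 1, 7]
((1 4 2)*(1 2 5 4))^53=(4 5)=((4 5))^53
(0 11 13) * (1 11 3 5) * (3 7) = (0 7 3 5 1 11 13) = [7, 11, 2, 5, 4, 1, 6, 3, 8, 9, 10, 13, 12, 0]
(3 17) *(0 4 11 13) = (0 4 11 13)(3 17) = [4, 1, 2, 17, 11, 5, 6, 7, 8, 9, 10, 13, 12, 0, 14, 15, 16, 3]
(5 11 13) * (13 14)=(5 11 14 13)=[0, 1, 2, 3, 4, 11, 6, 7, 8, 9, 10, 14, 12, 5, 13]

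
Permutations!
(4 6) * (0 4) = [4, 1, 2, 3, 6, 5, 0] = (0 4 6)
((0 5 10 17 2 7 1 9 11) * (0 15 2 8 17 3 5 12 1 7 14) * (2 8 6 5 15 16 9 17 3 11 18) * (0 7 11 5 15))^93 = (0 15 1 3 6 12 8 17)(2 7 16 18 14 11 9)(5 10)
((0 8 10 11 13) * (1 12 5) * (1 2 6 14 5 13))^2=(0 10 1 13 8 11 12)(2 14)(5 6)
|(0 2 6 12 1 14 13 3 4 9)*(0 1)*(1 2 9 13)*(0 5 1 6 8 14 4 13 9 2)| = 10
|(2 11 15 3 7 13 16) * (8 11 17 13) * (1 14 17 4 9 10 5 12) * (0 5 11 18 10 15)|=|(0 5 12 1 14 17 13 16 2 4 9 15 3 7 8 18 10 11)|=18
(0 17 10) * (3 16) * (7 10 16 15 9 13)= (0 17 16 3 15 9 13 7 10)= [17, 1, 2, 15, 4, 5, 6, 10, 8, 13, 0, 11, 12, 7, 14, 9, 3, 16]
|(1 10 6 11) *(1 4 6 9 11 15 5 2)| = |(1 10 9 11 4 6 15 5 2)| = 9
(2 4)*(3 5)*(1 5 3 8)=(1 5 8)(2 4)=[0, 5, 4, 3, 2, 8, 6, 7, 1]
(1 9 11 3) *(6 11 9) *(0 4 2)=[4, 6, 0, 1, 2, 5, 11, 7, 8, 9, 10, 3]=(0 4 2)(1 6 11 3)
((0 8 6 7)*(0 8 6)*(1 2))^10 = (0 7)(6 8)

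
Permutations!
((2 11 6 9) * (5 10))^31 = ((2 11 6 9)(5 10))^31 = (2 9 6 11)(5 10)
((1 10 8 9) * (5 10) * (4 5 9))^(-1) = ((1 9)(4 5 10 8))^(-1) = (1 9)(4 8 10 5)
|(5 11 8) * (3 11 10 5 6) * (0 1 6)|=6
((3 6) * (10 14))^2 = ((3 6)(10 14))^2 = (14)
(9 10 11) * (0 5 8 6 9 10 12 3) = (0 5 8 6 9 12 3)(10 11) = [5, 1, 2, 0, 4, 8, 9, 7, 6, 12, 11, 10, 3]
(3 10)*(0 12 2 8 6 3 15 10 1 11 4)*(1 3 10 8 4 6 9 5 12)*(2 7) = (0 1 11 6 10 15 8 9 5 12 7 2 4) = [1, 11, 4, 3, 0, 12, 10, 2, 9, 5, 15, 6, 7, 13, 14, 8]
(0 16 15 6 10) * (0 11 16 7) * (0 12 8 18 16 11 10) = [7, 1, 2, 3, 4, 5, 0, 12, 18, 9, 10, 11, 8, 13, 14, 6, 15, 17, 16] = (0 7 12 8 18 16 15 6)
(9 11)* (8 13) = [0, 1, 2, 3, 4, 5, 6, 7, 13, 11, 10, 9, 12, 8] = (8 13)(9 11)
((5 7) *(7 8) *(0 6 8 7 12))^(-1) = ((0 6 8 12)(5 7))^(-1) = (0 12 8 6)(5 7)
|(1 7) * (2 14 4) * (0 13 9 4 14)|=10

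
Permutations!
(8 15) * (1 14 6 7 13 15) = (1 14 6 7 13 15 8) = [0, 14, 2, 3, 4, 5, 7, 13, 1, 9, 10, 11, 12, 15, 6, 8]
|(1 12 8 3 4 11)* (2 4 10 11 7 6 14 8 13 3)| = 6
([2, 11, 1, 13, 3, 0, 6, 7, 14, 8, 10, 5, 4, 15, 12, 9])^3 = (0 11 2 5 1)(3 9 12 13 8 4 15 14)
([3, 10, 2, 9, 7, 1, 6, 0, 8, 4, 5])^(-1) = (0 7 4 9 3)(1 5 10)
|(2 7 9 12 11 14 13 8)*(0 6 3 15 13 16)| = |(0 6 3 15 13 8 2 7 9 12 11 14 16)| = 13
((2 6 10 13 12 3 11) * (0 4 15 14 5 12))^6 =((0 4 15 14 5 12 3 11 2 6 10 13))^6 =(0 3)(2 15)(4 11)(5 10)(6 14)(12 13)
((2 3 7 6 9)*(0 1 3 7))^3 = (2 9 6 7)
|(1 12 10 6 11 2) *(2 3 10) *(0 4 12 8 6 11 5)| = 24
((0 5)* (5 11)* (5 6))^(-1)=(0 5 6 11)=((0 11 6 5))^(-1)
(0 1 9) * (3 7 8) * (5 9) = (0 1 5 9)(3 7 8) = [1, 5, 2, 7, 4, 9, 6, 8, 3, 0]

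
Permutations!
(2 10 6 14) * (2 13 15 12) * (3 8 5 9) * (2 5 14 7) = (2 10 6 7)(3 8 14 13 15 12 5 9) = [0, 1, 10, 8, 4, 9, 7, 2, 14, 3, 6, 11, 5, 15, 13, 12]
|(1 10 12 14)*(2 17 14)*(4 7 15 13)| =|(1 10 12 2 17 14)(4 7 15 13)| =12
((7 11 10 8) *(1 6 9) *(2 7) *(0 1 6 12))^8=(0 12 1)(2 10 7 8 11)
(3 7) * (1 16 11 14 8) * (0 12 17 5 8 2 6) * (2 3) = (0 12 17 5 8 1 16 11 14 3 7 2 6) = [12, 16, 6, 7, 4, 8, 0, 2, 1, 9, 10, 14, 17, 13, 3, 15, 11, 5]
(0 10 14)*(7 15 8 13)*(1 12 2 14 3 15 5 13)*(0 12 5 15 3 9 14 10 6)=[6, 5, 10, 3, 4, 13, 0, 15, 1, 14, 9, 11, 2, 7, 12, 8]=(0 6)(1 5 13 7 15 8)(2 10 9 14 12)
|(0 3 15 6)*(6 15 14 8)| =5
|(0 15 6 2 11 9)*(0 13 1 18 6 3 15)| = 14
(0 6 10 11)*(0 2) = (0 6 10 11 2) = [6, 1, 0, 3, 4, 5, 10, 7, 8, 9, 11, 2]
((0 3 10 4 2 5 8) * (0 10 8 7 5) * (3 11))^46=(0 10 11 4 3 2 8)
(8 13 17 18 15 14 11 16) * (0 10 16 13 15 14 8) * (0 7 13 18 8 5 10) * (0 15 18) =(0 15 5 10 16 7 13 17 8 18 14 11) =[15, 1, 2, 3, 4, 10, 6, 13, 18, 9, 16, 0, 12, 17, 11, 5, 7, 8, 14]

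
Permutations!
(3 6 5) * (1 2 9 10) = [0, 2, 9, 6, 4, 3, 5, 7, 8, 10, 1] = (1 2 9 10)(3 6 5)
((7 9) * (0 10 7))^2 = ((0 10 7 9))^2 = (0 7)(9 10)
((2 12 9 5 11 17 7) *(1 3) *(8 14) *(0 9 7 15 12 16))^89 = ((0 9 5 11 17 15 12 7 2 16)(1 3)(8 14))^89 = (0 16 2 7 12 15 17 11 5 9)(1 3)(8 14)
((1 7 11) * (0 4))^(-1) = (0 4)(1 11 7)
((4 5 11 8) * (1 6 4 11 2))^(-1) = ((1 6 4 5 2)(8 11))^(-1) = (1 2 5 4 6)(8 11)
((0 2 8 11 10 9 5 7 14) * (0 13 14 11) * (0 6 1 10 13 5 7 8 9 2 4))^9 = ((0 4)(1 10 2 9 7 11 13 14 5 8 6))^9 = (0 4)(1 8 14 11 9 10 6 5 13 7 2)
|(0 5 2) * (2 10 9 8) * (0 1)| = |(0 5 10 9 8 2 1)| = 7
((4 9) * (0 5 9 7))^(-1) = (0 7 4 9 5)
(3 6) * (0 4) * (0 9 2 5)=(0 4 9 2 5)(3 6)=[4, 1, 5, 6, 9, 0, 3, 7, 8, 2]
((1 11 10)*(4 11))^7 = ((1 4 11 10))^7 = (1 10 11 4)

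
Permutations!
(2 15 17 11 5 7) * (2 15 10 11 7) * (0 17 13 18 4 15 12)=(0 17 7 12)(2 10 11 5)(4 15 13 18)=[17, 1, 10, 3, 15, 2, 6, 12, 8, 9, 11, 5, 0, 18, 14, 13, 16, 7, 4]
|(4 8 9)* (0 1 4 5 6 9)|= |(0 1 4 8)(5 6 9)|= 12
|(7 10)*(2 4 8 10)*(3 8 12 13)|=8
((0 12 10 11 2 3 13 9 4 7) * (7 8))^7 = ((0 12 10 11 2 3 13 9 4 8 7))^7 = (0 9 11 7 13 10 8 3 12 4 2)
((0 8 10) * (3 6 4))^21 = ((0 8 10)(3 6 4))^21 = (10)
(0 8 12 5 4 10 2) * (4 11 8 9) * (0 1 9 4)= (0 4 10 2 1 9)(5 11 8 12)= [4, 9, 1, 3, 10, 11, 6, 7, 12, 0, 2, 8, 5]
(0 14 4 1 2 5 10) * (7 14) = [7, 2, 5, 3, 1, 10, 6, 14, 8, 9, 0, 11, 12, 13, 4] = (0 7 14 4 1 2 5 10)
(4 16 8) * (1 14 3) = (1 14 3)(4 16 8) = [0, 14, 2, 1, 16, 5, 6, 7, 4, 9, 10, 11, 12, 13, 3, 15, 8]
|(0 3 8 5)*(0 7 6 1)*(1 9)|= 8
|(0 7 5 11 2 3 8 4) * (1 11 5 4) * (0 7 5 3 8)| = 12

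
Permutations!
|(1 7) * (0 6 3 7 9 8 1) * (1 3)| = |(0 6 1 9 8 3 7)| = 7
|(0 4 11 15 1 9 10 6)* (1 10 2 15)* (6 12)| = |(0 4 11 1 9 2 15 10 12 6)| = 10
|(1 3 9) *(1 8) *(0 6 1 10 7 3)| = |(0 6 1)(3 9 8 10 7)| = 15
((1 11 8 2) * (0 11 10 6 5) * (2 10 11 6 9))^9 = (1 10)(2 8)(9 11)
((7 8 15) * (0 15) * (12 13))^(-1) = (0 8 7 15)(12 13)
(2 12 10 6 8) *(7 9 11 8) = (2 12 10 6 7 9 11 8) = [0, 1, 12, 3, 4, 5, 7, 9, 2, 11, 6, 8, 10]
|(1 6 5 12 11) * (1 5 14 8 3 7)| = |(1 6 14 8 3 7)(5 12 11)| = 6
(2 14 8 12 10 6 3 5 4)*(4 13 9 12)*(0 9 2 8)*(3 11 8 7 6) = (0 9 12 10 3 5 13 2 14)(4 7 6 11 8) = [9, 1, 14, 5, 7, 13, 11, 6, 4, 12, 3, 8, 10, 2, 0]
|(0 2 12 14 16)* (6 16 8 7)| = |(0 2 12 14 8 7 6 16)| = 8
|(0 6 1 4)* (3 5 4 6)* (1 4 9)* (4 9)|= |(0 3 5 4)(1 6 9)|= 12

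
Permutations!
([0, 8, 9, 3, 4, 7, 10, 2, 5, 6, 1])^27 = (1 7 6 8 2 10 5 9)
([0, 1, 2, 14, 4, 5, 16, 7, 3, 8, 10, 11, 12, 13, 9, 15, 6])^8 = (16)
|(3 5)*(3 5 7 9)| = |(3 7 9)| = 3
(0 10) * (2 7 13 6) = (0 10)(2 7 13 6) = [10, 1, 7, 3, 4, 5, 2, 13, 8, 9, 0, 11, 12, 6]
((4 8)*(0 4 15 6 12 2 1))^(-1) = ((0 4 8 15 6 12 2 1))^(-1) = (0 1 2 12 6 15 8 4)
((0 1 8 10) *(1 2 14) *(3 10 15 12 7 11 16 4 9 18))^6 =(0 12 18 1 16)(2 7 3 8 4)(9 14 11 10 15)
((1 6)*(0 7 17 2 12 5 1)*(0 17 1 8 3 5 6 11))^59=((0 7 1 11)(2 12 6 17)(3 5 8))^59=(0 11 1 7)(2 17 6 12)(3 8 5)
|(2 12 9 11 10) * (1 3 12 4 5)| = |(1 3 12 9 11 10 2 4 5)| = 9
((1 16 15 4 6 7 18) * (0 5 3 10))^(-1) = ((0 5 3 10)(1 16 15 4 6 7 18))^(-1) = (0 10 3 5)(1 18 7 6 4 15 16)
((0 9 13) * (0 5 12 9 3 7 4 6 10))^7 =((0 3 7 4 6 10)(5 12 9 13))^7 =(0 3 7 4 6 10)(5 13 9 12)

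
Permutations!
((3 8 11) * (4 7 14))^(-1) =(3 11 8)(4 14 7)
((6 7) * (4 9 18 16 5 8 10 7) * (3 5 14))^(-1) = ((3 5 8 10 7 6 4 9 18 16 14))^(-1) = (3 14 16 18 9 4 6 7 10 8 5)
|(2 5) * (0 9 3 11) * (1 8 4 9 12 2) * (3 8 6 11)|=21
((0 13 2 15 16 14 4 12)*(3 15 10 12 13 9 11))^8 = (0 13 15)(2 16 9)(3 12 4)(10 14 11)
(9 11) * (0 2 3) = (0 2 3)(9 11) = [2, 1, 3, 0, 4, 5, 6, 7, 8, 11, 10, 9]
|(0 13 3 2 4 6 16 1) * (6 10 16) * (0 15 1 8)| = 8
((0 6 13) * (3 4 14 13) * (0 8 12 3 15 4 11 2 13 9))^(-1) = (0 9 14 4 15 6)(2 11 3 12 8 13)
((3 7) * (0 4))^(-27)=((0 4)(3 7))^(-27)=(0 4)(3 7)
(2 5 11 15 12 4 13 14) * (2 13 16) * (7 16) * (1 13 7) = [0, 13, 5, 3, 1, 11, 6, 16, 8, 9, 10, 15, 4, 14, 7, 12, 2] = (1 13 14 7 16 2 5 11 15 12 4)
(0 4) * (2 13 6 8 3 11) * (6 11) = (0 4)(2 13 11)(3 6 8) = [4, 1, 13, 6, 0, 5, 8, 7, 3, 9, 10, 2, 12, 11]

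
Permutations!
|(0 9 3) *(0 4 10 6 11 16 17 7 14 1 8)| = 13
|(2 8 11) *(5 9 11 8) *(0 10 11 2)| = 3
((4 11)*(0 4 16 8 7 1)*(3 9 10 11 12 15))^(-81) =(0 15 10 8)(1 12 9 16)(3 11 7 4)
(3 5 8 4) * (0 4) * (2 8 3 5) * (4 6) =[6, 1, 8, 2, 5, 3, 4, 7, 0] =(0 6 4 5 3 2 8)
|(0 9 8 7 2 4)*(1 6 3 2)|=9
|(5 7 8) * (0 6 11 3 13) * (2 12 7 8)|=30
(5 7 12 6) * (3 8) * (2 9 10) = (2 9 10)(3 8)(5 7 12 6) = [0, 1, 9, 8, 4, 7, 5, 12, 3, 10, 2, 11, 6]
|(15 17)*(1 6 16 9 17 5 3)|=|(1 6 16 9 17 15 5 3)|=8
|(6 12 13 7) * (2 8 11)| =12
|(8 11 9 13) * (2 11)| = 5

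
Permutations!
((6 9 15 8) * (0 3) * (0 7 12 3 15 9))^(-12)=((0 15 8 6)(3 7 12))^(-12)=(15)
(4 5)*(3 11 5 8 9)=[0, 1, 2, 11, 8, 4, 6, 7, 9, 3, 10, 5]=(3 11 5 4 8 9)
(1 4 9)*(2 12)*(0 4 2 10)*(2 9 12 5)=(0 4 12 10)(1 9)(2 5)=[4, 9, 5, 3, 12, 2, 6, 7, 8, 1, 0, 11, 10]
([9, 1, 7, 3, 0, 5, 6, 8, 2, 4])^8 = (0 4 9)(2 8 7)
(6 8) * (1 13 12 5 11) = (1 13 12 5 11)(6 8) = [0, 13, 2, 3, 4, 11, 8, 7, 6, 9, 10, 1, 5, 12]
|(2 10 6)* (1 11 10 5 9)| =|(1 11 10 6 2 5 9)| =7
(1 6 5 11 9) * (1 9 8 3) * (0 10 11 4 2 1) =(0 10 11 8 3)(1 6 5 4 2) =[10, 6, 1, 0, 2, 4, 5, 7, 3, 9, 11, 8]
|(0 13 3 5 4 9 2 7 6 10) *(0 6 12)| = |(0 13 3 5 4 9 2 7 12)(6 10)| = 18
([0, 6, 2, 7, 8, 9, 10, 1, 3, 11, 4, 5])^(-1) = (1 7 3 8 4 10 6)(5 11 9)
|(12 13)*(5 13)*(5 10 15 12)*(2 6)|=6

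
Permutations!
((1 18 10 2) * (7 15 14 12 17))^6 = (1 10)(2 18)(7 15 14 12 17)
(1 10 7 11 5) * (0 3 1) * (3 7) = (0 7 11 5)(1 10 3) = [7, 10, 2, 1, 4, 0, 6, 11, 8, 9, 3, 5]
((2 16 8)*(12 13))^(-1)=(2 8 16)(12 13)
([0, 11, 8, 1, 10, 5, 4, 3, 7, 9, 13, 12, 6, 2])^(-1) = [0, 3, 13, 7, 6, 5, 12, 8, 2, 9, 4, 1, 11, 10]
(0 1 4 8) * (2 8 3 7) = (0 1 4 3 7 2 8) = [1, 4, 8, 7, 3, 5, 6, 2, 0]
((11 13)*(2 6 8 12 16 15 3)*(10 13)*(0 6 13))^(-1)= (0 10 11 13 2 3 15 16 12 8 6)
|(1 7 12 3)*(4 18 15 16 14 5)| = 12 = |(1 7 12 3)(4 18 15 16 14 5)|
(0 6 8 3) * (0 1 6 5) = (0 5)(1 6 8 3) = [5, 6, 2, 1, 4, 0, 8, 7, 3]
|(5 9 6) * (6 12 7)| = |(5 9 12 7 6)| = 5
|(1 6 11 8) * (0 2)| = |(0 2)(1 6 11 8)| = 4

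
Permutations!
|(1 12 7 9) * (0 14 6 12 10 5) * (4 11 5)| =11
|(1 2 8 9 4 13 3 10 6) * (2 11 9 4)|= 10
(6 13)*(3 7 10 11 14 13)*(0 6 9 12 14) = [6, 1, 2, 7, 4, 5, 3, 10, 8, 12, 11, 0, 14, 9, 13] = (0 6 3 7 10 11)(9 12 14 13)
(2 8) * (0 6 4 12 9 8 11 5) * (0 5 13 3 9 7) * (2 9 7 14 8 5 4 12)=[6, 1, 11, 7, 2, 4, 12, 0, 9, 5, 10, 13, 14, 3, 8]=(0 6 12 14 8 9 5 4 2 11 13 3 7)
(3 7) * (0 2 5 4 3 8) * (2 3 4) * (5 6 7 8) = (0 3 8)(2 6 7 5) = [3, 1, 6, 8, 4, 2, 7, 5, 0]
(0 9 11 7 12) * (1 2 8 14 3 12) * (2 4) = (0 9 11 7 1 4 2 8 14 3 12) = [9, 4, 8, 12, 2, 5, 6, 1, 14, 11, 10, 7, 0, 13, 3]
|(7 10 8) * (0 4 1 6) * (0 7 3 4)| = |(1 6 7 10 8 3 4)| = 7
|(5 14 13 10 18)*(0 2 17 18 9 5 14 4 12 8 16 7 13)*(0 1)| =18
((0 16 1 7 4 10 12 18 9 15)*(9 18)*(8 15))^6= ((18)(0 16 1 7 4 10 12 9 8 15))^6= (18)(0 12 1 8 4)(7 15 10 16 9)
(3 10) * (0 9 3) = (0 9 3 10) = [9, 1, 2, 10, 4, 5, 6, 7, 8, 3, 0]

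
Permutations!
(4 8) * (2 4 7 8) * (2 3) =(2 4 3)(7 8) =[0, 1, 4, 2, 3, 5, 6, 8, 7]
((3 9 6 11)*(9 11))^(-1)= (3 11)(6 9)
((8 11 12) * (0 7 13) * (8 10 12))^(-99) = (13)(8 11)(10 12)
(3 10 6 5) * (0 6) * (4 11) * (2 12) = [6, 1, 12, 10, 11, 3, 5, 7, 8, 9, 0, 4, 2] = (0 6 5 3 10)(2 12)(4 11)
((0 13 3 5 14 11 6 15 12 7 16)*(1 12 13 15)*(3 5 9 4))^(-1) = (0 16 7 12 1 6 11 14 5 13 15)(3 4 9)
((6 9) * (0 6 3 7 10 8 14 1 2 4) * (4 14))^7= ((0 6 9 3 7 10 8 4)(1 2 14))^7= (0 4 8 10 7 3 9 6)(1 2 14)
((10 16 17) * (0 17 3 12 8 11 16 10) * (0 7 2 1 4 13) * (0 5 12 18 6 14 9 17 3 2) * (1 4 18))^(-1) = (0 7 17 9 14 6 18 1 3)(2 16 11 8 12 5 13 4)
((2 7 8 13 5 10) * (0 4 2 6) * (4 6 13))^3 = (13)(0 6)(2 4 8 7)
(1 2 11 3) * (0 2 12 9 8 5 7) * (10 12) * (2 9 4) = (0 9 8 5 7)(1 10 12 4 2 11 3) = [9, 10, 11, 1, 2, 7, 6, 0, 5, 8, 12, 3, 4]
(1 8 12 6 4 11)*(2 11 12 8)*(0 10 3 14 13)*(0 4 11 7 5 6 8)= (0 10 3 14 13 4 12 8)(1 2 7 5 6 11)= [10, 2, 7, 14, 12, 6, 11, 5, 0, 9, 3, 1, 8, 4, 13]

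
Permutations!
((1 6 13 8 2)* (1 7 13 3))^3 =(2 8 13 7)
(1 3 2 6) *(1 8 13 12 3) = (2 6 8 13 12 3) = [0, 1, 6, 2, 4, 5, 8, 7, 13, 9, 10, 11, 3, 12]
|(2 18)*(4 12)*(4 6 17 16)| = 10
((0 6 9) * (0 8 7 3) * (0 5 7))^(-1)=(0 8 9 6)(3 7 5)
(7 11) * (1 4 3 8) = (1 4 3 8)(7 11) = [0, 4, 2, 8, 3, 5, 6, 11, 1, 9, 10, 7]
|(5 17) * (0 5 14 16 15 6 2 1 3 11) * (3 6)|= 24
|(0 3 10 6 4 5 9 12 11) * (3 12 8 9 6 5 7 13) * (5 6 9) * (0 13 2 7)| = 24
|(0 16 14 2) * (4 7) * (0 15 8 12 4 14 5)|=21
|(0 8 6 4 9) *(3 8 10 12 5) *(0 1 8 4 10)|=|(1 8 6 10 12 5 3 4 9)|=9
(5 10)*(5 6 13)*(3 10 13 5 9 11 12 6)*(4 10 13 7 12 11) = (3 13 9 4 10)(5 7 12 6) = [0, 1, 2, 13, 10, 7, 5, 12, 8, 4, 3, 11, 6, 9]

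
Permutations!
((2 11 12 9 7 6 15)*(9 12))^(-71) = (2 11 9 7 6 15)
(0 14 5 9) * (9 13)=[14, 1, 2, 3, 4, 13, 6, 7, 8, 0, 10, 11, 12, 9, 5]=(0 14 5 13 9)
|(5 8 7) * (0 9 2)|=|(0 9 2)(5 8 7)|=3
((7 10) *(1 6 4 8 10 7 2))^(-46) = ((1 6 4 8 10 2))^(-46) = (1 4 10)(2 6 8)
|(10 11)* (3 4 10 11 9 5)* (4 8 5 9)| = 6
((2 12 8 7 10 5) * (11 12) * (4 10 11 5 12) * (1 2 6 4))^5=(1 10)(2 12)(4 11)(5 8)(6 7)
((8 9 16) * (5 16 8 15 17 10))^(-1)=(5 10 17 15 16)(8 9)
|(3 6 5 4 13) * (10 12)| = 10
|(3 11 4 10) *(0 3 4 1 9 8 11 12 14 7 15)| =12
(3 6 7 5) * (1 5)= [0, 5, 2, 6, 4, 3, 7, 1]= (1 5 3 6 7)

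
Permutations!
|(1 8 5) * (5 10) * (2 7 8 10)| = |(1 10 5)(2 7 8)| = 3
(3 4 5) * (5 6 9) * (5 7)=(3 4 6 9 7 5)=[0, 1, 2, 4, 6, 3, 9, 5, 8, 7]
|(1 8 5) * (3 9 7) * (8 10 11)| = 15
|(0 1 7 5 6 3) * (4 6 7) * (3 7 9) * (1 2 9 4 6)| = 20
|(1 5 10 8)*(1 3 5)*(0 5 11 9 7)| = |(0 5 10 8 3 11 9 7)| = 8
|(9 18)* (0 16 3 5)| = 4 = |(0 16 3 5)(9 18)|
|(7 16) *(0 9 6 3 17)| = 10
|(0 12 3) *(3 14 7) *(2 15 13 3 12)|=15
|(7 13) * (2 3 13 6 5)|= |(2 3 13 7 6 5)|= 6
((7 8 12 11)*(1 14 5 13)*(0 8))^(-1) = (0 7 11 12 8)(1 13 5 14) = ((0 8 12 11 7)(1 14 5 13))^(-1)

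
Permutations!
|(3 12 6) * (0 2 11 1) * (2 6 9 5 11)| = |(0 6 3 12 9 5 11 1)| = 8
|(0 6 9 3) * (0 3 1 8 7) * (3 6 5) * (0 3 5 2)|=6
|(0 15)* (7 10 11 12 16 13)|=|(0 15)(7 10 11 12 16 13)|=6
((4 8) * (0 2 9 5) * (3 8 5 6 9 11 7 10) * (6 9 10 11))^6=(11)(0 4 3 6)(2 5 8 10)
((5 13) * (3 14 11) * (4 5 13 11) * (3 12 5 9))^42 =(3 4)(9 14)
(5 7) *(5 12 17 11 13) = [0, 1, 2, 3, 4, 7, 6, 12, 8, 9, 10, 13, 17, 5, 14, 15, 16, 11] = (5 7 12 17 11 13)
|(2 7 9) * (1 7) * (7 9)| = |(1 9 2)| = 3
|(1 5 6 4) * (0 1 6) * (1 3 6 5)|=5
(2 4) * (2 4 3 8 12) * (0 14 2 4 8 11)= [14, 1, 3, 11, 8, 5, 6, 7, 12, 9, 10, 0, 4, 13, 2]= (0 14 2 3 11)(4 8 12)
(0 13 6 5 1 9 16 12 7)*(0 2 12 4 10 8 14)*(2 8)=(0 13 6 5 1 9 16 4 10 2 12 7 8 14)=[13, 9, 12, 3, 10, 1, 5, 8, 14, 16, 2, 11, 7, 6, 0, 15, 4]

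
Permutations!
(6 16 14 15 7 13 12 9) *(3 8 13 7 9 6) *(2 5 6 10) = [0, 1, 5, 8, 4, 6, 16, 7, 13, 3, 2, 11, 10, 12, 15, 9, 14] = (2 5 6 16 14 15 9 3 8 13 12 10)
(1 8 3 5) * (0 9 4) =(0 9 4)(1 8 3 5) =[9, 8, 2, 5, 0, 1, 6, 7, 3, 4]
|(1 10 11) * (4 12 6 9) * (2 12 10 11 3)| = |(1 11)(2 12 6 9 4 10 3)| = 14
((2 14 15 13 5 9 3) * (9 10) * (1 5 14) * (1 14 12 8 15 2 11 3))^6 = ((1 5 10 9)(2 14)(3 11)(8 15 13 12))^6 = (1 10)(5 9)(8 13)(12 15)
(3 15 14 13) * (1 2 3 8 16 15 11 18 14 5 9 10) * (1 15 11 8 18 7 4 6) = [0, 2, 3, 8, 6, 9, 1, 4, 16, 10, 15, 7, 12, 18, 13, 5, 11, 17, 14] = (1 2 3 8 16 11 7 4 6)(5 9 10 15)(13 18 14)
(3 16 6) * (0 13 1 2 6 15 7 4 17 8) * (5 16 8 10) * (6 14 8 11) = [13, 2, 14, 11, 17, 16, 3, 4, 0, 9, 5, 6, 12, 1, 8, 7, 15, 10] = (0 13 1 2 14 8)(3 11 6)(4 17 10 5 16 15 7)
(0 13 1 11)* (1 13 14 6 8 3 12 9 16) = (0 14 6 8 3 12 9 16 1 11) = [14, 11, 2, 12, 4, 5, 8, 7, 3, 16, 10, 0, 9, 13, 6, 15, 1]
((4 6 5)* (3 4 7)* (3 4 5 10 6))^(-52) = ((3 5 7 4)(6 10))^(-52) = (10)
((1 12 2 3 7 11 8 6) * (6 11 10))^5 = (1 10 3 12 6 7 2)(8 11)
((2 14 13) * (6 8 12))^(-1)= (2 13 14)(6 12 8)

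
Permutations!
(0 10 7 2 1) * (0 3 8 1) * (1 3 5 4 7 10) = (10)(0 1 5 4 7 2)(3 8) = [1, 5, 0, 8, 7, 4, 6, 2, 3, 9, 10]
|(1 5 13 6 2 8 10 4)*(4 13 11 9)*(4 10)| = |(1 5 11 9 10 13 6 2 8 4)| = 10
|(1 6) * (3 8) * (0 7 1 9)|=|(0 7 1 6 9)(3 8)|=10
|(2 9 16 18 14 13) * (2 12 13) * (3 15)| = 10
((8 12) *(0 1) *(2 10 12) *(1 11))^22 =((0 11 1)(2 10 12 8))^22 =(0 11 1)(2 12)(8 10)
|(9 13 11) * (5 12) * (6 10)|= 6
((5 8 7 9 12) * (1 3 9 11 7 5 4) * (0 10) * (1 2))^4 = ((0 10)(1 3 9 12 4 2)(5 8)(7 11))^4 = (1 4 9)(2 12 3)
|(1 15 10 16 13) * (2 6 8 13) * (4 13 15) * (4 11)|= |(1 11 4 13)(2 6 8 15 10 16)|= 12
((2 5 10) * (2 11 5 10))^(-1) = ((2 10 11 5))^(-1) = (2 5 11 10)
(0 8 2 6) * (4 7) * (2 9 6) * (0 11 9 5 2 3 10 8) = [0, 1, 3, 10, 7, 2, 11, 4, 5, 6, 8, 9] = (2 3 10 8 5)(4 7)(6 11 9)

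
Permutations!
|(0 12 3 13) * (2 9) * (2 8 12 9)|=|(0 9 8 12 3 13)|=6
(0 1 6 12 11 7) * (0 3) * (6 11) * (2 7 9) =(0 1 11 9 2 7 3)(6 12) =[1, 11, 7, 0, 4, 5, 12, 3, 8, 2, 10, 9, 6]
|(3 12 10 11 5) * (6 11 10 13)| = 6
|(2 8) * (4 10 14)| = |(2 8)(4 10 14)| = 6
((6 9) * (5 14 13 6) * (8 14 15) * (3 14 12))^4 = (3 9 12 6 8 13 15 14 5)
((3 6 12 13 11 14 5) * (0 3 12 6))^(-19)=((0 3)(5 12 13 11 14))^(-19)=(0 3)(5 12 13 11 14)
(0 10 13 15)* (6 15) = (0 10 13 6 15) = [10, 1, 2, 3, 4, 5, 15, 7, 8, 9, 13, 11, 12, 6, 14, 0]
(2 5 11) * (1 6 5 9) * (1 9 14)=(1 6 5 11 2 14)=[0, 6, 14, 3, 4, 11, 5, 7, 8, 9, 10, 2, 12, 13, 1]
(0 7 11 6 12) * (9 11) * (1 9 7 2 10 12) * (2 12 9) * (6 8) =(0 12)(1 2 10 9 11 8 6) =[12, 2, 10, 3, 4, 5, 1, 7, 6, 11, 9, 8, 0]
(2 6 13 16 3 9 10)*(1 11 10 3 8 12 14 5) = [0, 11, 6, 9, 4, 1, 13, 7, 12, 3, 2, 10, 14, 16, 5, 15, 8] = (1 11 10 2 6 13 16 8 12 14 5)(3 9)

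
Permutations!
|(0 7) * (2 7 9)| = 4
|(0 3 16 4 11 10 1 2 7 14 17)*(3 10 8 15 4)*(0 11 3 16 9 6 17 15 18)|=|(0 10 1 2 7 14 15 4 3 9 6 17 11 8 18)|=15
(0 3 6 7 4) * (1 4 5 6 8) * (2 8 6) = (0 3 6 7 5 2 8 1 4) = [3, 4, 8, 6, 0, 2, 7, 5, 1]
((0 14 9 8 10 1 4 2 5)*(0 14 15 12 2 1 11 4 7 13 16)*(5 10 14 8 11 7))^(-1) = (0 16 13 7 10 2 12 15)(1 4 11 9 14 8 5)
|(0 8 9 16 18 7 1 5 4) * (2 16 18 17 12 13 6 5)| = |(0 8 9 18 7 1 2 16 17 12 13 6 5 4)| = 14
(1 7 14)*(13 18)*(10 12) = (1 7 14)(10 12)(13 18) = [0, 7, 2, 3, 4, 5, 6, 14, 8, 9, 12, 11, 10, 18, 1, 15, 16, 17, 13]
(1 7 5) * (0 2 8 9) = (0 2 8 9)(1 7 5) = [2, 7, 8, 3, 4, 1, 6, 5, 9, 0]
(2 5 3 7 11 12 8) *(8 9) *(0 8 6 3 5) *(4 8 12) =[12, 1, 0, 7, 8, 5, 3, 11, 2, 6, 10, 4, 9] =(0 12 9 6 3 7 11 4 8 2)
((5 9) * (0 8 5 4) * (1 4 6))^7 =(9)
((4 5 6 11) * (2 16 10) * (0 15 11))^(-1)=((0 15 11 4 5 6)(2 16 10))^(-1)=(0 6 5 4 11 15)(2 10 16)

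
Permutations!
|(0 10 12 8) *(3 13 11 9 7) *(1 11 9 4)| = 12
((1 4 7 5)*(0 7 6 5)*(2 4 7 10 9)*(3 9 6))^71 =(0 7 1 5 6 10)(2 9 3 4)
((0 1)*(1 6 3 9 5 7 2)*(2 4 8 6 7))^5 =(0 3)(1 6)(2 8)(4 5)(7 9)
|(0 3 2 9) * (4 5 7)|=12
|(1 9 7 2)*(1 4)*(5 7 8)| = 7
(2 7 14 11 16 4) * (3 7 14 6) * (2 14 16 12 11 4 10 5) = [0, 1, 16, 7, 14, 2, 3, 6, 8, 9, 5, 12, 11, 13, 4, 15, 10] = (2 16 10 5)(3 7 6)(4 14)(11 12)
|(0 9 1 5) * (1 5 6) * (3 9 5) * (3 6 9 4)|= 6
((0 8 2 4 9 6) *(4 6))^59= (0 6 2 8)(4 9)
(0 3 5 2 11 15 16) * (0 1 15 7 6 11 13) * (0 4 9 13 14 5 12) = [3, 15, 14, 12, 9, 2, 11, 6, 8, 13, 10, 7, 0, 4, 5, 16, 1] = (0 3 12)(1 15 16)(2 14 5)(4 9 13)(6 11 7)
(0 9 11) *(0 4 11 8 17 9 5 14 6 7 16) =(0 5 14 6 7 16)(4 11)(8 17 9) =[5, 1, 2, 3, 11, 14, 7, 16, 17, 8, 10, 4, 12, 13, 6, 15, 0, 9]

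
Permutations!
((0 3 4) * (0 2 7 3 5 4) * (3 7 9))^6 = ((0 5 4 2 9 3))^6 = (9)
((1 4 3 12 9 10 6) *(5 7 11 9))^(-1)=((1 4 3 12 5 7 11 9 10 6))^(-1)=(1 6 10 9 11 7 5 12 3 4)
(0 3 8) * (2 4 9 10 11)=[3, 1, 4, 8, 9, 5, 6, 7, 0, 10, 11, 2]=(0 3 8)(2 4 9 10 11)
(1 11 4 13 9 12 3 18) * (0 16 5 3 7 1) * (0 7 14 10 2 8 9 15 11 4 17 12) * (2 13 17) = [16, 4, 8, 18, 17, 3, 6, 1, 9, 0, 13, 2, 14, 15, 10, 11, 5, 12, 7] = (0 16 5 3 18 7 1 4 17 12 14 10 13 15 11 2 8 9)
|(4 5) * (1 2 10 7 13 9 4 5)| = 7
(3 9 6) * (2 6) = (2 6 3 9) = [0, 1, 6, 9, 4, 5, 3, 7, 8, 2]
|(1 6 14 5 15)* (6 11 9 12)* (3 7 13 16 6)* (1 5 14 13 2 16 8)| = 22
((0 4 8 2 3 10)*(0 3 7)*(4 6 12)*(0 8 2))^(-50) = ((0 6 12 4 2 7 8)(3 10))^(-50) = (0 8 7 2 4 12 6)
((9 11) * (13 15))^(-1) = ((9 11)(13 15))^(-1) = (9 11)(13 15)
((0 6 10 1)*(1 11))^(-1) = ((0 6 10 11 1))^(-1) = (0 1 11 10 6)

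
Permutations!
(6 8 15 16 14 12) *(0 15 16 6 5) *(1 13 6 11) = (0 15 11 1 13 6 8 16 14 12 5) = [15, 13, 2, 3, 4, 0, 8, 7, 16, 9, 10, 1, 5, 6, 12, 11, 14]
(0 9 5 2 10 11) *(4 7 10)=(0 9 5 2 4 7 10 11)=[9, 1, 4, 3, 7, 2, 6, 10, 8, 5, 11, 0]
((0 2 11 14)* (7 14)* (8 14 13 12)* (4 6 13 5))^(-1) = (0 14 8 12 13 6 4 5 7 11 2)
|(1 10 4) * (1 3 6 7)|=|(1 10 4 3 6 7)|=6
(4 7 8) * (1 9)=[0, 9, 2, 3, 7, 5, 6, 8, 4, 1]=(1 9)(4 7 8)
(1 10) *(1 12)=(1 10 12)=[0, 10, 2, 3, 4, 5, 6, 7, 8, 9, 12, 11, 1]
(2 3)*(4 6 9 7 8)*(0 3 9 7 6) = (0 3 2 9 6 7 8 4) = [3, 1, 9, 2, 0, 5, 7, 8, 4, 6]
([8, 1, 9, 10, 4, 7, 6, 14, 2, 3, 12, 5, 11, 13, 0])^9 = (0 7 11 10 9 8 14 5 12 3 2)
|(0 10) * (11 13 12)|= |(0 10)(11 13 12)|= 6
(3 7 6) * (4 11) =(3 7 6)(4 11) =[0, 1, 2, 7, 11, 5, 3, 6, 8, 9, 10, 4]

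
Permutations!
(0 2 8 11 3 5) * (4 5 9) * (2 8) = (0 8 11 3 9 4 5) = [8, 1, 2, 9, 5, 0, 6, 7, 11, 4, 10, 3]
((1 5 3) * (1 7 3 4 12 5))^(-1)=(3 7)(4 5 12)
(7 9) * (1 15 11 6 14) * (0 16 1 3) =(0 16 1 15 11 6 14 3)(7 9) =[16, 15, 2, 0, 4, 5, 14, 9, 8, 7, 10, 6, 12, 13, 3, 11, 1]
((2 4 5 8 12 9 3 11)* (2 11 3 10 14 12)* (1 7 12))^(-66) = ((1 7 12 9 10 14)(2 4 5 8))^(-66) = (14)(2 5)(4 8)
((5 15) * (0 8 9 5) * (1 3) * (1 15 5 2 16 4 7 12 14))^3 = (0 2 7 1)(3 8 16 12)(4 14 15 9)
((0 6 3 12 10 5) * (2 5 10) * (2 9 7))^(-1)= ((0 6 3 12 9 7 2 5))^(-1)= (0 5 2 7 9 12 3 6)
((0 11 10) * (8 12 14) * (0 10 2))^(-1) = (0 2 11)(8 14 12)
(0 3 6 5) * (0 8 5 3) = [0, 1, 2, 6, 4, 8, 3, 7, 5] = (3 6)(5 8)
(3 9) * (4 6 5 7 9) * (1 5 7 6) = (1 5 6 7 9 3 4) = [0, 5, 2, 4, 1, 6, 7, 9, 8, 3]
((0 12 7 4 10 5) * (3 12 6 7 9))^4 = ((0 6 7 4 10 5)(3 12 9))^4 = (0 10 7)(3 12 9)(4 6 5)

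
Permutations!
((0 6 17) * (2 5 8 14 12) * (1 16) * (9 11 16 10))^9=(17)(1 16 11 9 10)(2 12 14 8 5)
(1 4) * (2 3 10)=(1 4)(2 3 10)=[0, 4, 3, 10, 1, 5, 6, 7, 8, 9, 2]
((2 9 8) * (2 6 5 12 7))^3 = ((2 9 8 6 5 12 7))^3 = (2 6 7 8 12 9 5)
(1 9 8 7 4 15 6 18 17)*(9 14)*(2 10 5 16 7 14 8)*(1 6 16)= (1 8 14 9 2 10 5)(4 15 16 7)(6 18 17)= [0, 8, 10, 3, 15, 1, 18, 4, 14, 2, 5, 11, 12, 13, 9, 16, 7, 6, 17]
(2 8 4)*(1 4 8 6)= (8)(1 4 2 6)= [0, 4, 6, 3, 2, 5, 1, 7, 8]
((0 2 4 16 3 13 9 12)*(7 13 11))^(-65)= (0 11)(2 7)(3 12)(4 13)(9 16)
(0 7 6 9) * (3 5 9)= (0 7 6 3 5 9)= [7, 1, 2, 5, 4, 9, 3, 6, 8, 0]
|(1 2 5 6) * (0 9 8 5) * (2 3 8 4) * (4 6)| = |(0 9 6 1 3 8 5 4 2)| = 9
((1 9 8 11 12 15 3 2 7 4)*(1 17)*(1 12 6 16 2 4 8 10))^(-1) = ((1 9 10)(2 7 8 11 6 16)(3 4 17 12 15))^(-1) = (1 10 9)(2 16 6 11 8 7)(3 15 12 17 4)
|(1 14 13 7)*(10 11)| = 4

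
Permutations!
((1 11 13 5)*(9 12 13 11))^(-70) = (13)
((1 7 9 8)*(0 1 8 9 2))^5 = (9)(0 1 7 2)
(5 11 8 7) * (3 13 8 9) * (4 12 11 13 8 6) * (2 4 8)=(2 4 12 11 9 3)(5 13 6 8 7)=[0, 1, 4, 2, 12, 13, 8, 5, 7, 3, 10, 9, 11, 6]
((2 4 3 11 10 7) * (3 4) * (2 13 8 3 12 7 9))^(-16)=(2 7 8 11 9 12 13 3 10)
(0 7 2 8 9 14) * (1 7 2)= (0 2 8 9 14)(1 7)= [2, 7, 8, 3, 4, 5, 6, 1, 9, 14, 10, 11, 12, 13, 0]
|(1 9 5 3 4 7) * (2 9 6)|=8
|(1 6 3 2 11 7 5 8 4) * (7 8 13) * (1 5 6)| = |(2 11 8 4 5 13 7 6 3)| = 9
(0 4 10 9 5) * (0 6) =(0 4 10 9 5 6) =[4, 1, 2, 3, 10, 6, 0, 7, 8, 5, 9]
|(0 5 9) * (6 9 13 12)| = |(0 5 13 12 6 9)| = 6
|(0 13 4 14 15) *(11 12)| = |(0 13 4 14 15)(11 12)| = 10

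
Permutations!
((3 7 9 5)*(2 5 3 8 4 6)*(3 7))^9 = (2 6 4 8 5)(7 9)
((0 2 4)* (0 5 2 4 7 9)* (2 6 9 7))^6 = ((0 4 5 6 9))^6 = (0 4 5 6 9)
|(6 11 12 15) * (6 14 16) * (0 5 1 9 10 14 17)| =12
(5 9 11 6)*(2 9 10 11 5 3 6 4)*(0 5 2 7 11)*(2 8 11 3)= (0 5 10)(2 9 8 11 4 7 3 6)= [5, 1, 9, 6, 7, 10, 2, 3, 11, 8, 0, 4]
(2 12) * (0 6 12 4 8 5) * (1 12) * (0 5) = (0 6 1 12 2 4 8) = [6, 12, 4, 3, 8, 5, 1, 7, 0, 9, 10, 11, 2]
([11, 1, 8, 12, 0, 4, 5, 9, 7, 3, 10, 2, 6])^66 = [0, 1, 2, 3, 4, 5, 6, 7, 8, 9, 10, 11, 12]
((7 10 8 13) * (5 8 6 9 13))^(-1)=((5 8)(6 9 13 7 10))^(-1)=(5 8)(6 10 7 13 9)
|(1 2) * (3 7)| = 2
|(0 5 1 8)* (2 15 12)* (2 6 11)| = 20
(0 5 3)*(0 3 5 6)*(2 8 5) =(0 6)(2 8 5) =[6, 1, 8, 3, 4, 2, 0, 7, 5]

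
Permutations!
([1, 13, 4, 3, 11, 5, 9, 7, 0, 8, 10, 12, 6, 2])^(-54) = (0 12 13 9 4)(1 6 2 8 11)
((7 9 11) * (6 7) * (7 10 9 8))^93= (6 10 9 11)(7 8)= ((6 10 9 11)(7 8))^93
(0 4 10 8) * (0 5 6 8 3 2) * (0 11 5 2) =[4, 1, 11, 0, 10, 6, 8, 7, 2, 9, 3, 5] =(0 4 10 3)(2 11 5 6 8)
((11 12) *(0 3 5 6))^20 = (12)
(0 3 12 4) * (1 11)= (0 3 12 4)(1 11)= [3, 11, 2, 12, 0, 5, 6, 7, 8, 9, 10, 1, 4]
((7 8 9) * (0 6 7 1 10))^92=(0 6 7 8 9 1 10)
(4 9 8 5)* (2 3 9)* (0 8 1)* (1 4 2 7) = (0 8 5 2 3 9 4 7 1) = [8, 0, 3, 9, 7, 2, 6, 1, 5, 4]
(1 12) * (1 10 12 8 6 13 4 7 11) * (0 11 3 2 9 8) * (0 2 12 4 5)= (0 11 1 2 9 8 6 13 5)(3 12 10 4 7)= [11, 2, 9, 12, 7, 0, 13, 3, 6, 8, 4, 1, 10, 5]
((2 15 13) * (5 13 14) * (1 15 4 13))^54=(1 14)(5 15)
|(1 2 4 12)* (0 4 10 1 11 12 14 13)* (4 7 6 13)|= 12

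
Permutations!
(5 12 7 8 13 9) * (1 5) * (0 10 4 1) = (0 10 4 1 5 12 7 8 13 9) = [10, 5, 2, 3, 1, 12, 6, 8, 13, 0, 4, 11, 7, 9]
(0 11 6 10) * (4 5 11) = (0 4 5 11 6 10) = [4, 1, 2, 3, 5, 11, 10, 7, 8, 9, 0, 6]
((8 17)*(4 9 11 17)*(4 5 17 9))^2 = ((5 17 8)(9 11))^2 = (5 8 17)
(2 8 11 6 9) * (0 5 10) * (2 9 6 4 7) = (0 5 10)(2 8 11 4 7) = [5, 1, 8, 3, 7, 10, 6, 2, 11, 9, 0, 4]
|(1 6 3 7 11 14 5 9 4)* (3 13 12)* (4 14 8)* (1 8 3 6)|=|(3 7 11)(4 8)(5 9 14)(6 13 12)|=6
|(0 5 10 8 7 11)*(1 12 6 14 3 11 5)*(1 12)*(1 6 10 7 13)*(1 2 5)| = 13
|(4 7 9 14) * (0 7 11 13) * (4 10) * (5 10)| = |(0 7 9 14 5 10 4 11 13)| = 9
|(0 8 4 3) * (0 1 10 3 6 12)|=15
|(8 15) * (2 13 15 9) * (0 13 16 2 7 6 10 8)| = 30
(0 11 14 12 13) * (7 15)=(0 11 14 12 13)(7 15)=[11, 1, 2, 3, 4, 5, 6, 15, 8, 9, 10, 14, 13, 0, 12, 7]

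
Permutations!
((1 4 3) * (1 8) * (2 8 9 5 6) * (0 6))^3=(0 8 3)(1 9 6)(2 4 5)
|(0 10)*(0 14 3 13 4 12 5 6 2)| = 10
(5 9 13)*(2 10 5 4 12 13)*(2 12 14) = [0, 1, 10, 3, 14, 9, 6, 7, 8, 12, 5, 11, 13, 4, 2] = (2 10 5 9 12 13 4 14)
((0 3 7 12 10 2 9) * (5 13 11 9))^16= ((0 3 7 12 10 2 5 13 11 9))^16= (0 5 7 11 10)(2 3 13 12 9)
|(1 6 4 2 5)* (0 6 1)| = 5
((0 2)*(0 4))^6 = (4)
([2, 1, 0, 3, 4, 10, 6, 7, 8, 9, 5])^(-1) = [2, 1, 0, 3, 4, 10, 6, 7, 8, 9, 5]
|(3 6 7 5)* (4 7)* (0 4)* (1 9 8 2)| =12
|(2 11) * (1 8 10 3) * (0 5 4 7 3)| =8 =|(0 5 4 7 3 1 8 10)(2 11)|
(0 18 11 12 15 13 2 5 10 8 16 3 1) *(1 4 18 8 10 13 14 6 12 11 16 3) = (0 8 3 4 18 16 1)(2 5 13)(6 12 15 14) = [8, 0, 5, 4, 18, 13, 12, 7, 3, 9, 10, 11, 15, 2, 6, 14, 1, 17, 16]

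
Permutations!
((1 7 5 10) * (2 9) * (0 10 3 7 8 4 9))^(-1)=((0 10 1 8 4 9 2)(3 7 5))^(-1)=(0 2 9 4 8 1 10)(3 5 7)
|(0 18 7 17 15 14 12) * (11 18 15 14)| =8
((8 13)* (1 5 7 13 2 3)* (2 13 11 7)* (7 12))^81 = ((1 5 2 3)(7 11 12)(8 13))^81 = (1 5 2 3)(8 13)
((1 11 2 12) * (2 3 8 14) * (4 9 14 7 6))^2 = (1 3 7 4 14 12 11 8 6 9 2)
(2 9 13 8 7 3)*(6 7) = (2 9 13 8 6 7 3) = [0, 1, 9, 2, 4, 5, 7, 3, 6, 13, 10, 11, 12, 8]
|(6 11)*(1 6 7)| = |(1 6 11 7)| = 4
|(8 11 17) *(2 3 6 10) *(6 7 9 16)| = 21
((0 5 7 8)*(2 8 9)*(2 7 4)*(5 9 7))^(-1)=((0 9 5 4 2 8))^(-1)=(0 8 2 4 5 9)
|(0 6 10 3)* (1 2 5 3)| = |(0 6 10 1 2 5 3)| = 7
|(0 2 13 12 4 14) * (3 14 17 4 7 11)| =|(0 2 13 12 7 11 3 14)(4 17)| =8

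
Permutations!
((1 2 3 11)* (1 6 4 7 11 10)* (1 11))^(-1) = (1 7 4 6 11 10 3 2)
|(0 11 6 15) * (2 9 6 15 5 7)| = |(0 11 15)(2 9 6 5 7)| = 15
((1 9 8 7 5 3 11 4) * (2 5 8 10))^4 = ((1 9 10 2 5 3 11 4)(7 8))^4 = (1 5)(2 4)(3 9)(10 11)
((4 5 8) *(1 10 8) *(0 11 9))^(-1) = (0 9 11)(1 5 4 8 10)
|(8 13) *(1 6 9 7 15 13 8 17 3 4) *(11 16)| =18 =|(1 6 9 7 15 13 17 3 4)(11 16)|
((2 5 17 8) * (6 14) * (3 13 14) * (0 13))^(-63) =((0 13 14 6 3)(2 5 17 8))^(-63) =(0 14 3 13 6)(2 5 17 8)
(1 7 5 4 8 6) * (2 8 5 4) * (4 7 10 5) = (1 10 5 2 8 6) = [0, 10, 8, 3, 4, 2, 1, 7, 6, 9, 5]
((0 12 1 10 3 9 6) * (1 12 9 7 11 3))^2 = (12)(0 6 9)(3 11 7)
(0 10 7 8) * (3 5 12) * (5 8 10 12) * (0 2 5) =(0 12 3 8 2 5)(7 10) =[12, 1, 5, 8, 4, 0, 6, 10, 2, 9, 7, 11, 3]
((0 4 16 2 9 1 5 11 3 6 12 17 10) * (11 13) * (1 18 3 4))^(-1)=((0 1 5 13 11 4 16 2 9 18 3 6 12 17 10))^(-1)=(0 10 17 12 6 3 18 9 2 16 4 11 13 5 1)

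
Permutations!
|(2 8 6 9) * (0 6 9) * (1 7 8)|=10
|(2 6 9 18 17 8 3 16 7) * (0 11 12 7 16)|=11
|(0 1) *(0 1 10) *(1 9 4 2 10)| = 6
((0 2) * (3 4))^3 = ((0 2)(3 4))^3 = (0 2)(3 4)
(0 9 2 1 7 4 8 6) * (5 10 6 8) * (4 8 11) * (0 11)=(0 9 2 1 7 8)(4 5 10 6 11)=[9, 7, 1, 3, 5, 10, 11, 8, 0, 2, 6, 4]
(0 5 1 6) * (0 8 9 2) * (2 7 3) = (0 5 1 6 8 9 7 3 2) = [5, 6, 0, 2, 4, 1, 8, 3, 9, 7]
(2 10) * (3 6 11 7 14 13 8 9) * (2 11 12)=(2 10 11 7 14 13 8 9 3 6 12)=[0, 1, 10, 6, 4, 5, 12, 14, 9, 3, 11, 7, 2, 8, 13]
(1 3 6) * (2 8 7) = (1 3 6)(2 8 7) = [0, 3, 8, 6, 4, 5, 1, 2, 7]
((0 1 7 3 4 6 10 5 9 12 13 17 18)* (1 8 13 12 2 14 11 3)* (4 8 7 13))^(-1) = ((0 7 1 13 17 18)(2 14 11 3 8 4 6 10 5 9))^(-1) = (0 18 17 13 1 7)(2 9 5 10 6 4 8 3 11 14)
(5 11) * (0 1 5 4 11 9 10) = (0 1 5 9 10)(4 11) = [1, 5, 2, 3, 11, 9, 6, 7, 8, 10, 0, 4]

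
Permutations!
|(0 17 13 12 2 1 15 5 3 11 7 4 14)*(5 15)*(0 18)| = 13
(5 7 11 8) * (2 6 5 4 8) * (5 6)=(2 5 7 11)(4 8)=[0, 1, 5, 3, 8, 7, 6, 11, 4, 9, 10, 2]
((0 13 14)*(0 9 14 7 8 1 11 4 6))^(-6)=((0 13 7 8 1 11 4 6)(9 14))^(-6)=(14)(0 7 1 4)(6 13 8 11)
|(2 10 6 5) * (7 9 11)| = 12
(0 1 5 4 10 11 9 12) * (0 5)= (0 1)(4 10 11 9 12 5)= [1, 0, 2, 3, 10, 4, 6, 7, 8, 12, 11, 9, 5]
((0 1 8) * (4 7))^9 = ((0 1 8)(4 7))^9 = (8)(4 7)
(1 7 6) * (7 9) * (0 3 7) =[3, 9, 2, 7, 4, 5, 1, 6, 8, 0] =(0 3 7 6 1 9)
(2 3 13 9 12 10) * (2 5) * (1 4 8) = [0, 4, 3, 13, 8, 2, 6, 7, 1, 12, 5, 11, 10, 9] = (1 4 8)(2 3 13 9 12 10 5)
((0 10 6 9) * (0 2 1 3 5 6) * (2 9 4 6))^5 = (0 10)(1 3 5 2)(4 6)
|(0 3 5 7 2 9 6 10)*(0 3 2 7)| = 7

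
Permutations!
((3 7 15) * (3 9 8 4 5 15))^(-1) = ((3 7)(4 5 15 9 8))^(-1) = (3 7)(4 8 9 15 5)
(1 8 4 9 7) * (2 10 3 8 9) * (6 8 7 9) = (1 6 8 4 2 10 3 7) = [0, 6, 10, 7, 2, 5, 8, 1, 4, 9, 3]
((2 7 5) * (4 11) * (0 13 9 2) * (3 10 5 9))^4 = (0 5 10 3 13)(2 7 9)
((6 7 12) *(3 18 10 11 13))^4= (3 13 11 10 18)(6 7 12)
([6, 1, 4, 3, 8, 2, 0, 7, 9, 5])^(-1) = (0 6)(2 5 9 8 4)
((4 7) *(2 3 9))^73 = (2 3 9)(4 7)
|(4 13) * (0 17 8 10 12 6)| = |(0 17 8 10 12 6)(4 13)| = 6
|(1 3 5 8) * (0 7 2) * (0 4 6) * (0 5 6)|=20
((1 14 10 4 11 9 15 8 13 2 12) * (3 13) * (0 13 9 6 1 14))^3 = (0 12 4 1 2 10 6 13 14 11)(3 8 15 9)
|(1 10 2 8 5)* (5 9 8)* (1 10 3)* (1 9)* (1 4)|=|(1 3 9 8 4)(2 5 10)|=15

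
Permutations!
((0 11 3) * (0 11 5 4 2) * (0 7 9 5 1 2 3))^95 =((0 1 2 7 9 5 4 3 11))^95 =(0 5 1 4 2 3 7 11 9)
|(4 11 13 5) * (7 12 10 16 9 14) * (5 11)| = 6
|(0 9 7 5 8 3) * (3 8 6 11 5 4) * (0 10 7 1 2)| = |(0 9 1 2)(3 10 7 4)(5 6 11)| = 12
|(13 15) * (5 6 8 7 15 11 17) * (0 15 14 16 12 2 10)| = |(0 15 13 11 17 5 6 8 7 14 16 12 2 10)| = 14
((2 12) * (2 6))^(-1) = (2 6 12)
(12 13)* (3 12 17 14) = (3 12 13 17 14) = [0, 1, 2, 12, 4, 5, 6, 7, 8, 9, 10, 11, 13, 17, 3, 15, 16, 14]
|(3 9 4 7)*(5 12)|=4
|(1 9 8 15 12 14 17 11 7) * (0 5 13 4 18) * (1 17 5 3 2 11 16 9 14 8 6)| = 15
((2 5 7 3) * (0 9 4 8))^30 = (0 4)(2 7)(3 5)(8 9)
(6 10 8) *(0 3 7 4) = (0 3 7 4)(6 10 8) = [3, 1, 2, 7, 0, 5, 10, 4, 6, 9, 8]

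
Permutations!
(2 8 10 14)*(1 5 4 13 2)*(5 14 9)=(1 14)(2 8 10 9 5 4 13)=[0, 14, 8, 3, 13, 4, 6, 7, 10, 5, 9, 11, 12, 2, 1]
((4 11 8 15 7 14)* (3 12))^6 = ((3 12)(4 11 8 15 7 14))^6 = (15)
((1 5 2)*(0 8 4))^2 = (0 4 8)(1 2 5) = ((0 8 4)(1 5 2))^2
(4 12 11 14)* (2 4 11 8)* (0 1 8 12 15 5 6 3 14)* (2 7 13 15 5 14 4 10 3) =[1, 8, 10, 4, 5, 6, 2, 13, 7, 9, 3, 0, 12, 15, 11, 14] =(0 1 8 7 13 15 14 11)(2 10 3 4 5 6)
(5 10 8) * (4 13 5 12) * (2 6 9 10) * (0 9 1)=(0 9 10 8 12 4 13 5 2 6 1)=[9, 0, 6, 3, 13, 2, 1, 7, 12, 10, 8, 11, 4, 5]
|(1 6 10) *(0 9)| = |(0 9)(1 6 10)| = 6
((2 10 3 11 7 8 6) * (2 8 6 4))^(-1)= ((2 10 3 11 7 6 8 4))^(-1)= (2 4 8 6 7 11 3 10)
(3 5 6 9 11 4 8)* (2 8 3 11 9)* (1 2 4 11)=(11)(1 2 8)(3 5 6 4)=[0, 2, 8, 5, 3, 6, 4, 7, 1, 9, 10, 11]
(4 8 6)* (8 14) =(4 14 8 6) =[0, 1, 2, 3, 14, 5, 4, 7, 6, 9, 10, 11, 12, 13, 8]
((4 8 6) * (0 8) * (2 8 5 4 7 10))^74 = ((0 5 4)(2 8 6 7 10))^74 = (0 4 5)(2 10 7 6 8)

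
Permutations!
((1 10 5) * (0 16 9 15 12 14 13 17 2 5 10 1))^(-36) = ((0 16 9 15 12 14 13 17 2 5))^(-36) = (0 12 2 9 13)(5 15 17 16 14)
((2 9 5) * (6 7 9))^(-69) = (2 6 7 9 5)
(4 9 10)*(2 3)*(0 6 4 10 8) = (10)(0 6 4 9 8)(2 3) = [6, 1, 3, 2, 9, 5, 4, 7, 0, 8, 10]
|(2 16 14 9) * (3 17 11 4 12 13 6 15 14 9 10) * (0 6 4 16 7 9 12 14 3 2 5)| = 16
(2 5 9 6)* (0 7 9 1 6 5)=(0 7 9 5 1 6 2)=[7, 6, 0, 3, 4, 1, 2, 9, 8, 5]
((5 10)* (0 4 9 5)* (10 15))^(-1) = (0 10 15 5 9 4)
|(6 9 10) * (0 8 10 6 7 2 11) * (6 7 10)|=|(0 8 6 9 7 2 11)|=7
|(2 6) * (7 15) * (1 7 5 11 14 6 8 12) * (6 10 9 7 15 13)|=|(1 15 5 11 14 10 9 7 13 6 2 8 12)|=13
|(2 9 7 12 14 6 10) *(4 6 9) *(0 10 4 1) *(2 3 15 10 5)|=|(0 5 2 1)(3 15 10)(4 6)(7 12 14 9)|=12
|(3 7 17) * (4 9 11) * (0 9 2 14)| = 6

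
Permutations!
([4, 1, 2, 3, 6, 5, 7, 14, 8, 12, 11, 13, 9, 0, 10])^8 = (14)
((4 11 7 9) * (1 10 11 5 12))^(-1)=((1 10 11 7 9 4 5 12))^(-1)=(1 12 5 4 9 7 11 10)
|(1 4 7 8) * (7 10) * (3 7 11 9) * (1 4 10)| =|(1 10 11 9 3 7 8 4)| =8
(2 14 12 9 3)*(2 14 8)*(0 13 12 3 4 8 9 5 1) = [13, 0, 9, 14, 8, 1, 6, 7, 2, 4, 10, 11, 5, 12, 3] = (0 13 12 5 1)(2 9 4 8)(3 14)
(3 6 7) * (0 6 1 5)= (0 6 7 3 1 5)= [6, 5, 2, 1, 4, 0, 7, 3]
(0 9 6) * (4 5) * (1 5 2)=(0 9 6)(1 5 4 2)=[9, 5, 1, 3, 2, 4, 0, 7, 8, 6]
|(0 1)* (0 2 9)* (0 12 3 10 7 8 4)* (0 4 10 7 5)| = |(0 1 2 9 12 3 7 8 10 5)| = 10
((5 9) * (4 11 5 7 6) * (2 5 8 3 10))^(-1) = (2 10 3 8 11 4 6 7 9 5)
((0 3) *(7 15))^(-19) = (0 3)(7 15)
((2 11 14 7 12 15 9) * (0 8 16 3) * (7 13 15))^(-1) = ((0 8 16 3)(2 11 14 13 15 9)(7 12))^(-1) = (0 3 16 8)(2 9 15 13 14 11)(7 12)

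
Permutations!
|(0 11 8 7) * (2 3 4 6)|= |(0 11 8 7)(2 3 4 6)|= 4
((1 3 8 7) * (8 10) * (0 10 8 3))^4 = (0 7 3)(1 8 10)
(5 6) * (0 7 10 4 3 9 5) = (0 7 10 4 3 9 5 6) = [7, 1, 2, 9, 3, 6, 0, 10, 8, 5, 4]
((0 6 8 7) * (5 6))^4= ((0 5 6 8 7))^4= (0 7 8 6 5)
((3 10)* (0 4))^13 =(0 4)(3 10)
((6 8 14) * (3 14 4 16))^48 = ((3 14 6 8 4 16))^48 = (16)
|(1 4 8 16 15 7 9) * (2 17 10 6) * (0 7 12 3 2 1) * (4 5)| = |(0 7 9)(1 5 4 8 16 15 12 3 2 17 10 6)| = 12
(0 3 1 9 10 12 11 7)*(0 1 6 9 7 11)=(0 3 6 9 10 12)(1 7)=[3, 7, 2, 6, 4, 5, 9, 1, 8, 10, 12, 11, 0]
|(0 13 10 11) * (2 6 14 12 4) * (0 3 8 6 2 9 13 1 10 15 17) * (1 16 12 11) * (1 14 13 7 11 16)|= |(0 1 10 14 16 12 4 9 7 11 3 8 6 13 15 17)|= 16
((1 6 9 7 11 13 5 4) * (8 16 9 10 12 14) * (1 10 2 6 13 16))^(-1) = (1 8 14 12 10 4 5 13)(2 6)(7 9 16 11)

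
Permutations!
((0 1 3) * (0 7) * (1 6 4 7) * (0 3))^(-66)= ((0 6 4 7 3 1))^(-66)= (7)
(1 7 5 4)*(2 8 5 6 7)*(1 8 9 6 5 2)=[0, 1, 9, 3, 8, 4, 7, 5, 2, 6]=(2 9 6 7 5 4 8)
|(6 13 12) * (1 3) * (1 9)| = |(1 3 9)(6 13 12)| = 3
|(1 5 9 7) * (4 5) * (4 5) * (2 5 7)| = 6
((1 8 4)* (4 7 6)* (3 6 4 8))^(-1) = (1 4 7 8 6 3)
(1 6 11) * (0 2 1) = (0 2 1 6 11) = [2, 6, 1, 3, 4, 5, 11, 7, 8, 9, 10, 0]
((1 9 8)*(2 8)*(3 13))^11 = (1 8 2 9)(3 13)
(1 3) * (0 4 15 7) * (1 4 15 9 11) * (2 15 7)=(0 7)(1 3 4 9 11)(2 15)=[7, 3, 15, 4, 9, 5, 6, 0, 8, 11, 10, 1, 12, 13, 14, 2]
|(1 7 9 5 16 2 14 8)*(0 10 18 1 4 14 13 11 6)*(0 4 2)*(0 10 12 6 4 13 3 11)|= 84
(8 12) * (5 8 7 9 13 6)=(5 8 12 7 9 13 6)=[0, 1, 2, 3, 4, 8, 5, 9, 12, 13, 10, 11, 7, 6]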